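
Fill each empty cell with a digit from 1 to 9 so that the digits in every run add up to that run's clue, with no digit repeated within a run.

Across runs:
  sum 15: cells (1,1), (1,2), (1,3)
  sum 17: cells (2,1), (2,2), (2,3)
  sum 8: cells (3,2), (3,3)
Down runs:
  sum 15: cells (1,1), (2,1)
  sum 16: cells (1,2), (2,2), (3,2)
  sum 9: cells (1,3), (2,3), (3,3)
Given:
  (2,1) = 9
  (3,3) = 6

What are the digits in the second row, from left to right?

(1,1) = 15 − 9 = 6 completes the 15 down.
(3,2) = 8 − 6 = 2 completes the 8 across.
No cell is forced outright now. (1,2) can only be 5 or 8 (the digits allowed by both its 15 across and its 16 down). If (1,2) = 5: then (1,3) would have to be in {4} for the 15 across but in {1,2} for the 9 down — contradiction. So (1,2) = 8.
(1,3) = 15 − 14 = 1 completes the 15 across.
(2,2) = 16 − 10 = 6 completes the 16 down.
(2,3) = 17 − 15 = 2 completes the 17 across.

9 6 2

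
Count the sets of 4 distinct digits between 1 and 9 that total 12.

2

4 distinct digits from 1–9 sum between 10 and 30.
Enumerating: {1,2,3,6}, {1,2,4,5}.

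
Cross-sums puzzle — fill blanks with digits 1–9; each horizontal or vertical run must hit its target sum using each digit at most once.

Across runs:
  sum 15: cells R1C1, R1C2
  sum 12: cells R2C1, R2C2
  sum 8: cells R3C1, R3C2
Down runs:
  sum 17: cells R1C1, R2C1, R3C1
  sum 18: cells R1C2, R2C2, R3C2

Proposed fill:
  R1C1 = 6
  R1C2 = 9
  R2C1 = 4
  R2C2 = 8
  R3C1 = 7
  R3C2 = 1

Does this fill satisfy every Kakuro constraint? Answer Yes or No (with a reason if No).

Yes

Across: 6+9=15; 4+8=12; 7+1=8. Down: 6+4+7=17; 9+8+1=18. No digit repeats within any run.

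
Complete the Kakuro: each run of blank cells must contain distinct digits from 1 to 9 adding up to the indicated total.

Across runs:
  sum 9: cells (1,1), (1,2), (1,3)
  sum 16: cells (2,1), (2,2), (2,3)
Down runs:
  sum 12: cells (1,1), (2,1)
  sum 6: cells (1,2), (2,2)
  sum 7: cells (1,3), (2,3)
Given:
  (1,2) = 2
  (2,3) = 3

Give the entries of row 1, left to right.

3 2 4

(1,3) = 7 − 3 = 4 completes the 7 down.
(2,2) = 6 − 2 = 4 completes the 6 down.
(1,1) = 9 − 6 = 3 completes the 9 across.
(2,1) = 16 − 7 = 9 completes the 16 across.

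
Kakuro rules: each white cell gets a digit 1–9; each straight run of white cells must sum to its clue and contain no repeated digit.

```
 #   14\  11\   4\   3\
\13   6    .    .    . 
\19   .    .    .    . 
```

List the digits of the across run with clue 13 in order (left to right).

4 in 2 cells must be {1,3}; 3 in 2 cells must be {1,2}.
R1C3 = 1: the only remaining digit allowed by both the 13 across and the 4 down.
Given what's placed, R1C4 must be 2 to fit the 13 across and 3 down.
R2C1 = 14 − 6 = 8 completes the 14 down.
R2C3 = 4 − 1 = 3 completes the 4 down.
R2C4 = 3 − 2 = 1 completes the 3 down.
R1C2 = 13 − 9 = 4 completes the 13 across.
R2C2 = 19 − 12 = 7 completes the 19 across.

6 4 1 2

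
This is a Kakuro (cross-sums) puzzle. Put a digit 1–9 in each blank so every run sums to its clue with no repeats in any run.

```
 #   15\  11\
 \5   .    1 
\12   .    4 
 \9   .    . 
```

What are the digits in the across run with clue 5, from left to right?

R1C1 = 5 − 1 = 4 completes the 5 across.
R2C1 = 12 − 4 = 8 completes the 12 across.
R3C1 = 15 − 12 = 3 completes the 15 down.
R3C2 = 9 − 3 = 6 completes the 9 across.

4 1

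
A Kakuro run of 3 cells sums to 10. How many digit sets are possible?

4

3 distinct digits from 1–9 sum between 6 and 24.
Enumerating: {1,2,7}, {1,3,6}, {1,4,5}, {2,3,5}.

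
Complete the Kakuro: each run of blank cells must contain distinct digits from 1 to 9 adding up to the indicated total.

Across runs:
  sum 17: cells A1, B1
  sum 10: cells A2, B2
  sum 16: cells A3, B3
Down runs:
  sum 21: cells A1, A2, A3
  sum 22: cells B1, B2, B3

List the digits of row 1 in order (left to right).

8 9

17 in 2 cells must be {8,9}; 16 in 2 cells must be {7,9}.
Nothing is forced directly, so branch on B3, whose candidates are 7 or 9. If B3 = 9: that forces B1 = 8, after which B2 would have to be in {1,2,3,4,6,7,8,9} for the 10 across but in {5} for the 22 down — contradiction. So B3 = 7.
Given what's placed, B1 must be 9 to fit the 17 across and 22 down.
B2 = 22 − 16 = 6 completes the 22 down.
A3 = 16 − 7 = 9 completes the 16 across.
A1 = 17 − 9 = 8 completes the 17 across.
A2 = 10 − 6 = 4 completes the 10 across.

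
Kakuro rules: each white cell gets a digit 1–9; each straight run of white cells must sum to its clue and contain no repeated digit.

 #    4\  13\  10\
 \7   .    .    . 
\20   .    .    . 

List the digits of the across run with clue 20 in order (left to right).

3, 9, 8

7 in 3 cells must be {1,2,4}; 4 in 2 cells must be {1,3}.
The 7 across and the 4 down share only 1, so R1C1 = 1.
Given what's placed, R1C2 must be 4 to fit the 7 across and 13 down.
R1C3 = 7 − 5 = 2 completes the 7 across.
R2C1 = 4 − 1 = 3 completes the 4 down.
R2C2 = 13 − 4 = 9 completes the 13 down.
R2C3 = 20 − 12 = 8 completes the 20 across.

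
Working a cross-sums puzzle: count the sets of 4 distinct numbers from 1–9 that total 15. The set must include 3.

4 distinct digits from 1–9 sum between 10 and 30.
Keeping only sets containing 3.
Enumerating: {1,2,3,9}, {1,3,4,7}, {1,3,5,6}, {2,3,4,6}.

4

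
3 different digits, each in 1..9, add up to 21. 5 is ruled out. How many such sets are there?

2

3 distinct digits from 1–9 sum between 6 and 24.
Dropping sets that contain 5.
Enumerating: {4,8,9}, {6,7,8}.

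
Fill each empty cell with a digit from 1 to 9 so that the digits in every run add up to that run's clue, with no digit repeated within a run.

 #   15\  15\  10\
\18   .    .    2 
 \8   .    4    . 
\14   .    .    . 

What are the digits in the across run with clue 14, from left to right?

5 2 7

Given what's placed, R1C2 must be 9 to fit the 18 across and 15 down.
R3C2 = 15 − 13 = 2 completes the 15 down.
R1C1 = 18 − 11 = 7 completes the 18 across.
R2C1 = 3: the only remaining digit allowed by both the 8 across and the 15 down.
R2C3 = 8 − 7 = 1 completes the 8 across.
R3C1 = 15 − 10 = 5 completes the 15 down.
R3C3 = 14 − 7 = 7 completes the 14 across.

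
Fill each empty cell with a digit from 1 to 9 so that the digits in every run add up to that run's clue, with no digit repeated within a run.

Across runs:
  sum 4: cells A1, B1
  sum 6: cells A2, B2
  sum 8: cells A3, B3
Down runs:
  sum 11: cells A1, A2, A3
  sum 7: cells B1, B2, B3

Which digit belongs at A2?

4 in 2 cells must be {1,3}; 7 in 3 cells must be {1,2,4}.
The 4 across and the 7 down share only 1, so B1 = 1.
Given what's placed, B3 must be 2 to fit the 8 across and 7 down.
A1 = 4 − 1 = 3 completes the 4 across.
B2 = 7 − 3 = 4 completes the 7 down.
A3 = 8 − 2 = 6 completes the 8 across.
A2 = 6 − 4 = 2 completes the 6 across.

2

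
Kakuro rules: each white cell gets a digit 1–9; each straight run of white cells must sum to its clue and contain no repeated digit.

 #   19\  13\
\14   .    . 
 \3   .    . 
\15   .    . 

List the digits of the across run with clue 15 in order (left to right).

8, 7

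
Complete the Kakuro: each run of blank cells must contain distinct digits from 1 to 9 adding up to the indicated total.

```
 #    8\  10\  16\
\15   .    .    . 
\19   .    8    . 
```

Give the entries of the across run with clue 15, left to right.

6, 2, 7

16 in 2 cells must be {7,9}.
R1C2 = 10 − 8 = 2 completes the 10 down.
No cell is forced outright now. R1C3 can only be 7 or 9 (the digits allowed by both its 15 across and its 16 down). If R1C3 = 9: then R1C1 would have to be in {4} for the 15 across but in {1,2,3,5,6,7} for the 8 down — contradiction. So R1C3 = 7.
R1C1 = 15 − 9 = 6 completes the 15 across.
R2C1 = 8 − 6 = 2 completes the 8 down.
R2C3 = 19 − 10 = 9 completes the 19 across.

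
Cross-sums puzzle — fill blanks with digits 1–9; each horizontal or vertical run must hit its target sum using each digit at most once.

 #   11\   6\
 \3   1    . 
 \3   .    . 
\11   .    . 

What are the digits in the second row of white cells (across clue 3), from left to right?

3 in 2 cells must be {1,2}; 6 in 3 cells must be {1,2,3}.
R1C2 = 3 − 1 = 2 completes the 3 across.
Given what's placed, R2C1 must be 2 to fit the 3 across and 11 down.
R2C2 = 3 − 2 = 1 completes the 3 across.
R3C1 = 11 − 3 = 8 completes the 11 down.
R3C2 = 11 − 8 = 3 completes the 11 across.

2 1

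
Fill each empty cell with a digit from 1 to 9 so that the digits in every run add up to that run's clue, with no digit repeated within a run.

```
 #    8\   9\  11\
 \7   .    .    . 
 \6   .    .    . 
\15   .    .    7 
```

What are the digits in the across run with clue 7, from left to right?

7 in 3 cells must be {1,2,4}; 6 in 3 cells must be {1,2,3}.
Given what's placed, R1C3 must be 1 to fit the 7 across and 11 down.
R2C3 = 11 − 8 = 3 completes the 11 down.
Nothing is forced directly, so branch on R2C1, whose candidates are 1 or 2. If R2C1 = 2: then R1C1 would have to be in {2,4} for the 7 across but in {1,5} for the 8 down — contradiction. So R2C1 = 1.
R2C2 = 6 − 4 = 2 completes the 6 across.
Given what's placed, R1C2 must be 4 to fit the 7 across and 9 down.
R3C2 = 9 − 6 = 3 completes the 9 down.
R1C1 = 7 − 5 = 2 completes the 7 across.

2 4 1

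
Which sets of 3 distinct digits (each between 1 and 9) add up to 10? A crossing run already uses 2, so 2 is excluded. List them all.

{1,3,6}; {1,4,5}

3 distinct digits from 1–9 sum between 6 and 24.
Dropping sets that contain 2.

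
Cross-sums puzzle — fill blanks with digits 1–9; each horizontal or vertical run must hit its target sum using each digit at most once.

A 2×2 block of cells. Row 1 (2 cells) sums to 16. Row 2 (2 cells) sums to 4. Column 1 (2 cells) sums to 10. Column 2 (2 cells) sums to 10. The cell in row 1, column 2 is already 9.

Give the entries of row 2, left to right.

3 1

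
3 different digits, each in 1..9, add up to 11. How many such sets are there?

5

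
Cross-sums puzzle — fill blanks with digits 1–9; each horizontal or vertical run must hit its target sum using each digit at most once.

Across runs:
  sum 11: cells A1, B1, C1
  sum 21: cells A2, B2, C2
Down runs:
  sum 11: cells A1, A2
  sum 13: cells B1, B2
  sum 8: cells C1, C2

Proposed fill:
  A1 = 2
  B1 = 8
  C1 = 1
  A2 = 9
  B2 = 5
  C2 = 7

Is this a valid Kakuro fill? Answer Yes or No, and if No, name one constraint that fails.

Yes

Across: 2+8+1=11; 9+5+7=21. Down: 2+9=11; 8+5=13; 1+7=8. No digit repeats within any run.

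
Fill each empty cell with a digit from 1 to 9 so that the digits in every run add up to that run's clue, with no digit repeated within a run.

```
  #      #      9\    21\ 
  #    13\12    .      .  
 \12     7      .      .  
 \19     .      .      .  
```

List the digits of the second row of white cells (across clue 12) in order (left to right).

7, 1, 4

R2C3 = 4: the only remaining digit allowed by both the 12 across and the 21 down.
R3C1 = 13 − 7 = 6 completes the 13 down.
R2C2 = 12 − 11 = 1 completes the 12 across.
R3C2 = 5: the only remaining digit allowed by both the 19 across and the 9 down.
R3C3 = 19 − 11 = 8 completes the 19 across.
R1C2 = 9 − 6 = 3 completes the 9 down.
R1C3 = 12 − 3 = 9 completes the 12 across.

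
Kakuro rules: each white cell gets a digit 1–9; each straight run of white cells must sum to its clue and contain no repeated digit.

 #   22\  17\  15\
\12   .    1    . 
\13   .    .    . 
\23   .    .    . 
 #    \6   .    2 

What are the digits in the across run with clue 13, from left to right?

23 in 3 cells must be {6,8,9}.
R4C2 = 6 − 2 = 4 completes the 6 across.
R3C2 = 9: the only remaining digit allowed by both the 23 across and the 17 down.
R2C2 = 17 − 14 = 3 completes the 17 down.
Nothing is forced directly, so branch on R3C1, whose candidates are 6 or 8. If R3C1 = 8: that forces R2C1 = 9, R2C3 = 1, after which R3C3 would have to be in {6} for the 23 across but in {3,4,5,7,8,9} for the 15 down — contradiction. So R3C1 = 6.
Given what's placed, R2C1 must be 9 to fit the 13 across and 22 down.
R2C3 = 13 − 12 = 1 completes the 13 across.

9, 3, 1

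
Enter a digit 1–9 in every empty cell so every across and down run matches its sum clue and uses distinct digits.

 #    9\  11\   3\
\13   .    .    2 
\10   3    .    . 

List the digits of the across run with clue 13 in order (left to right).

3 in 2 cells must be {1,2}.
R1C1 = 9 − 3 = 6 completes the 9 down.
R1C2 = 13 − 8 = 5 completes the 13 across.
R2C2 = 11 − 5 = 6 completes the 11 down.
R2C3 = 10 − 9 = 1 completes the 10 across.

6 5 2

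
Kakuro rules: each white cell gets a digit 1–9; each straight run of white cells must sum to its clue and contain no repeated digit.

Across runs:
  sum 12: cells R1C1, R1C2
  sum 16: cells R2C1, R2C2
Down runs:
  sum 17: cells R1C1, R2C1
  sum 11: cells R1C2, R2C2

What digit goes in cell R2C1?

9

16 in 2 cells must be {7,9}; 17 in 2 cells must be {8,9}.
The 16 across and the 17 down share only 9, so R2C1 = 9.
R2C2 = 16 − 9 = 7 completes the 16 across.
R1C1 = 17 − 9 = 8 completes the 17 down.
R1C2 = 12 − 8 = 4 completes the 12 across.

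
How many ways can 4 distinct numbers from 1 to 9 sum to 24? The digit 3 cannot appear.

5

4 distinct digits from 1–9 sum between 10 and 30.
Dropping sets that contain 3.
Enumerating: {1,6,8,9}, {2,5,8,9}, {2,6,7,9}, {4,5,6,9}, {4,5,7,8}.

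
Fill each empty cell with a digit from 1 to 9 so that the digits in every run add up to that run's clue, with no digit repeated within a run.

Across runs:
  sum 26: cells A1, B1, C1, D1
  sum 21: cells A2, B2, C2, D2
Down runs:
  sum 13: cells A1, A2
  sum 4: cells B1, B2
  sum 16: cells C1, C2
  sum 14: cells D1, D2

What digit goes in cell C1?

4 in 2 cells must be {1,3}; 16 in 2 cells must be {7,9}.
Only 3 fits B1 under both its across sum 26 and down sum 4.
Given what's placed, C1 must be 9 to fit the 26 across and 16 down.

9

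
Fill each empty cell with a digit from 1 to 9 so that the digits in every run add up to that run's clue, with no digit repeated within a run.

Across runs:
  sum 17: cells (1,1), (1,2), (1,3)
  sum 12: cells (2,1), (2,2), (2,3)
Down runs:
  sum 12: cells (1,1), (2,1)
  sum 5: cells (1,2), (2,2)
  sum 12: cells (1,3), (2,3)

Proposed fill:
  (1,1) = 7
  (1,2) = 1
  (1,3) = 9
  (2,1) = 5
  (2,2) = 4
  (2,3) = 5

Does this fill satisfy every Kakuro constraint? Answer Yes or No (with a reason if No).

No — the down run (1,3)–(2,3) sums to 14, not 12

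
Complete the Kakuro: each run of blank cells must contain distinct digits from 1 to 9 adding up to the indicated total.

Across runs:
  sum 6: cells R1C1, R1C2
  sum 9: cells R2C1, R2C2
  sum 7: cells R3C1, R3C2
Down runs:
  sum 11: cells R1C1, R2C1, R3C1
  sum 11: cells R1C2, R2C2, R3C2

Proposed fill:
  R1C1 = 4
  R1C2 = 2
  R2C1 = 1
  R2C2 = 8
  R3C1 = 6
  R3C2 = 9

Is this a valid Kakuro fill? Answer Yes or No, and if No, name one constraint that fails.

No — the down run R1C2–R3C2 sums to 19, not 11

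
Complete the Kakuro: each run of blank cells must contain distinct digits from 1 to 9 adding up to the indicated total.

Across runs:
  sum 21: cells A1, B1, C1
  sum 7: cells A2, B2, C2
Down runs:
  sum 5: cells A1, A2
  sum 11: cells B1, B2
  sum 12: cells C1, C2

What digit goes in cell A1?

4

7 in 3 cells must be {1,2,4}.
The 21 across and the 5 down share only 4, so A1 = 4.
A2 = 5 − 4 = 1 completes the 5 down.
Given what's placed, C2 must be 4 to fit the 7 across and 12 down.
C1 = 12 − 4 = 8 completes the 12 down.
B2 = 7 − 5 = 2 completes the 7 across.
B1 = 21 − 12 = 9 completes the 21 across.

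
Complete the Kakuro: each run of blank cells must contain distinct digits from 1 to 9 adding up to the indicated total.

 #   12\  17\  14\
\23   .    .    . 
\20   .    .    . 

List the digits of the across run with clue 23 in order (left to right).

23 in 3 cells must be {6,8,9}; 17 in 2 cells must be {8,9}.
Nothing is forced directly, so branch on R1C1, whose candidates are 8 or 9. If R1C1 = 8: that forces R1C2 = 9, R1C3 = 6, R2C1 = 4, after which R2C2 would have to be in {7,9} for the 20 across but in {8} for the 17 down — contradiction. So R1C1 = 9.
Given what's placed, R1C2 must be 8 to fit the 23 across and 17 down.
R1C3 = 23 − 17 = 6 completes the 23 across.
R2C1 = 12 − 9 = 3 completes the 12 down.
R2C2 = 17 − 8 = 9 completes the 17 down.
R2C3 = 20 − 12 = 8 completes the 20 across.

9 8 6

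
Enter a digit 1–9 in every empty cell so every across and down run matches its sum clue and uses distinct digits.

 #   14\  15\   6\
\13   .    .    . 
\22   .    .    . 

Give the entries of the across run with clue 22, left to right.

The 22 across and the 6 down share only 5, so R2C3 = 5.
R1C3 = 6 − 5 = 1 completes the 6 down.
Nothing is forced directly, so branch on R2C1, whose candidates are 8 or 9. If R2C1 = 8: then R1C1 would have to be in {3,4,5,7,8,9} for the 13 across but in {6} for the 14 down — contradiction. So R2C1 = 9.
R1C1 = 14 − 9 = 5 completes the 14 down.
R1C2 = 13 − 6 = 7 completes the 13 across.
R2C2 = 22 − 14 = 8 completes the 22 across.

9 8 5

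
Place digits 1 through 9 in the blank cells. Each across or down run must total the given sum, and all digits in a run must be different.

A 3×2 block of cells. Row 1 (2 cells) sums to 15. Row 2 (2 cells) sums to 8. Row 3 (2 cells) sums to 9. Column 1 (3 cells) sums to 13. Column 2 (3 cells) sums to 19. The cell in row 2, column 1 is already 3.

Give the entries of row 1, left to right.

(2,2) = 8 − 3 = 5 completes the 8 across.
Nothing is forced directly, so branch on (1,2), whose candidates are 6 or 8. If (1,2) = 8: then (1,1) would have to be in {7} for the 15 across but in {1,2,4,6,8,9} for the 13 down — contradiction. So (1,2) = 6.
(1,1) = 15 − 6 = 9 completes the 15 across.
(3,1) = 13 − 12 = 1 completes the 13 down.
(3,2) = 9 − 1 = 8 completes the 9 across.

9 6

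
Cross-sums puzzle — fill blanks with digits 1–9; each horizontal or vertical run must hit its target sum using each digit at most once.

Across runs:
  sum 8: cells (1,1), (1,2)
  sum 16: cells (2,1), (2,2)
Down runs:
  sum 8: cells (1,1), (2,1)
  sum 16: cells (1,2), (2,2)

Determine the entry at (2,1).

7

16 in 2 cells must be {7,9}.
The 8 across and the 16 down share only 7, so (1,2) = 7.
The 16 across and the 8 down share only 7, so (2,1) = 7.
(2,2) = 16 − 7 = 9 completes the 16 across.
(1,1) = 8 − 7 = 1 completes the 8 across.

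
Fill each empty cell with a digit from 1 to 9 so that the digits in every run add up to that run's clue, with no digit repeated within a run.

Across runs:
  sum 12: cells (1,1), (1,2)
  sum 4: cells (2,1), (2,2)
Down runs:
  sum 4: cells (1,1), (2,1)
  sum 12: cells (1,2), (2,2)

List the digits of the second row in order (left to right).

1 3

4 in 2 cells must be {1,3}.
The 12 across and the 4 down share only 3, so (1,1) = 3.
(1,2) = 12 − 3 = 9 completes the 12 across.
(2,1) = 4 − 3 = 1 completes the 4 down.
(2,2) = 4 − 1 = 3 completes the 4 across.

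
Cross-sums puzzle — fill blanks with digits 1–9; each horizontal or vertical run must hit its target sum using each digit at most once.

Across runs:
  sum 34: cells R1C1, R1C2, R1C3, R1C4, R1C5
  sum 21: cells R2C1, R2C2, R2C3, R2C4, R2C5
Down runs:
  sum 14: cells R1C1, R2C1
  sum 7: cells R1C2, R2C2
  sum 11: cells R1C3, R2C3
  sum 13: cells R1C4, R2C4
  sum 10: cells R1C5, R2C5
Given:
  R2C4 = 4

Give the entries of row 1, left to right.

8 6 4 9 7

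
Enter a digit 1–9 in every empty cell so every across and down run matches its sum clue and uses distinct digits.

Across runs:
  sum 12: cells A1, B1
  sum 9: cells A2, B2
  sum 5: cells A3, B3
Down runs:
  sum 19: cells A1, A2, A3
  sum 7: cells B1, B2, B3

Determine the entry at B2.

2

7 in 3 cells must be {1,2,4}.
The 12 across and the 7 down share only 4, so B1 = 4.
A1 = 12 − 4 = 8 completes the 12 across.
Nothing is forced directly, so branch on B2, whose candidates are 1 or 2. If B2 = 1: then A2 would have to be in {8} for the 9 across but in {2,4,5,6,7,9} for the 19 down — contradiction. So B2 = 2.
A2 = 9 − 2 = 7 completes the 9 across.
A3 = 19 − 15 = 4 completes the 19 down.
B3 = 5 − 4 = 1 completes the 5 across.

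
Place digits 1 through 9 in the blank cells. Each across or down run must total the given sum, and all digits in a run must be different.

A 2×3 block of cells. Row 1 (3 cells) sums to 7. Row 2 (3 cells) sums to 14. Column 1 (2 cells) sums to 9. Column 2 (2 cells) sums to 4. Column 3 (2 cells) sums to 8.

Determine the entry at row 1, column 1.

7 in 3 cells must be {1,2,4}; 4 in 2 cells must be {1,3}.
The 7 across and the 4 down share only 1, so (1,2) = 1.
Given what's placed, (1,3) must be 2 to fit the 7 across and 8 down.
(2,2) = 4 − 1 = 3 completes the 4 down.
(2,3) = 8 − 2 = 6 completes the 8 down.
(1,1) = 7 − 3 = 4 completes the 7 across.
(2,1) = 14 − 9 = 5 completes the 14 across.

4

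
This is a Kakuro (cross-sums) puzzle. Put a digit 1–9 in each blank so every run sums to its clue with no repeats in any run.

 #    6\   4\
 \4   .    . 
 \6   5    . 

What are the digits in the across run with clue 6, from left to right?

4 in 2 cells must be {1,3}.
R1C1 = 6 − 5 = 1 completes the 6 down.
R1C2 = 4 − 1 = 3 completes the 4 across.
R2C2 = 6 − 5 = 1 completes the 6 across.

5 1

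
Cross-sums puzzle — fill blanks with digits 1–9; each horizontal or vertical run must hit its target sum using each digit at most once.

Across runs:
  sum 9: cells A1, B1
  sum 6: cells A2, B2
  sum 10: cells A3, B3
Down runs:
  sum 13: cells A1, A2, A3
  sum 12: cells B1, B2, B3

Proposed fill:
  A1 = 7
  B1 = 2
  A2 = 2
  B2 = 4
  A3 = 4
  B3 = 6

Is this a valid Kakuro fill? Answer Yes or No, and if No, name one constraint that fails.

Across: 7+2=9; 2+4=6; 4+6=10. Down: 7+2+4=13; 2+4+6=12. No digit repeats within any run.

Yes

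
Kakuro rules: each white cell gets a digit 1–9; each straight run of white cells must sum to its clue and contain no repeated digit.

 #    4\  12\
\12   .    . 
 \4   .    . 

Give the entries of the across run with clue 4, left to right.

1 3

4 in 2 cells must be {1,3}.
The 12 across and the 4 down share only 3, so R1C1 = 3.
R1C2 = 12 − 3 = 9 completes the 12 across.
R2C1 = 4 − 3 = 1 completes the 4 down.
R2C2 = 4 − 1 = 3 completes the 4 across.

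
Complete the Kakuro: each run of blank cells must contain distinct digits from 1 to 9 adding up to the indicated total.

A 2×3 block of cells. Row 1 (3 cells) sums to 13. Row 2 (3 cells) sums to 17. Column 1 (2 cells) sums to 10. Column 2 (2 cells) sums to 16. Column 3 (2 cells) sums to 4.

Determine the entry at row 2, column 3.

1

16 in 2 cells must be {7,9}; 4 in 2 cells must be {1,3}.
Nothing is forced directly, so branch on (1,2), whose candidates are 7 or 9. If (1,2) = 7: that forces (1,3) = 1, (2,2) = 9, (2,3) = 3, after which (1,1) would have to be in {5} for the 13 across but in {1,2,3,4,6,7,8,9} for the 10 down — contradiction. So (1,2) = 9.
(2,2) = 16 − 9 = 7 completes the 16 down.
Given what's placed, (2,3) must be 1 to fit the 17 across and 4 down.
(1,3) = 4 − 1 = 3 completes the 4 down.
(2,1) = 17 − 8 = 9 completes the 17 across.
(1,1) = 13 − 12 = 1 completes the 13 across.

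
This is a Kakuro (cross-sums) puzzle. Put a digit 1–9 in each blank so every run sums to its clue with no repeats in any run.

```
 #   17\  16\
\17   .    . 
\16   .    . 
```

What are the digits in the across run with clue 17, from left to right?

8, 9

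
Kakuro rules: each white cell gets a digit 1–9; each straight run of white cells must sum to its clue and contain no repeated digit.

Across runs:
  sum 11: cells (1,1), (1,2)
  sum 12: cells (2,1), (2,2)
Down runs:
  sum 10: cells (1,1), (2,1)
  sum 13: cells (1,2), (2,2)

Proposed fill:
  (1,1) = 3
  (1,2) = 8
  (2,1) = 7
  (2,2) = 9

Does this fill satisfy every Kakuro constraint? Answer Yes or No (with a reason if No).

No — the across run (2,1)–(2,2) sums to 16, not 12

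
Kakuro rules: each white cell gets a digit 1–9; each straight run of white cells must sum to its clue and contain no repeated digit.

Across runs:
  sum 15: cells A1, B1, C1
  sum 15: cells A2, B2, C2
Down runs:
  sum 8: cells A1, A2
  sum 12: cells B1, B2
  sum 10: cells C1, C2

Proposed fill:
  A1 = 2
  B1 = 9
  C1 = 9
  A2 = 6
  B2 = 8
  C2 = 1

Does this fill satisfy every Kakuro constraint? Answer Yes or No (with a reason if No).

No — the across run A1–C1 sums to 20, not 15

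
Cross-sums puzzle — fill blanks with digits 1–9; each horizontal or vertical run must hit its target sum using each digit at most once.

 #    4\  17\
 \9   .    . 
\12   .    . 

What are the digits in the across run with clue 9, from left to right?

4 in 2 cells must be {1,3}; 17 in 2 cells must be {8,9}.
The 9 across and the 17 down share only 8, so R1C2 = 8.
The 12 across and the 4 down share only 3, so R2C1 = 3.
R2C2 = 12 − 3 = 9 completes the 12 across.
R1C1 = 9 − 8 = 1 completes the 9 across.

1, 8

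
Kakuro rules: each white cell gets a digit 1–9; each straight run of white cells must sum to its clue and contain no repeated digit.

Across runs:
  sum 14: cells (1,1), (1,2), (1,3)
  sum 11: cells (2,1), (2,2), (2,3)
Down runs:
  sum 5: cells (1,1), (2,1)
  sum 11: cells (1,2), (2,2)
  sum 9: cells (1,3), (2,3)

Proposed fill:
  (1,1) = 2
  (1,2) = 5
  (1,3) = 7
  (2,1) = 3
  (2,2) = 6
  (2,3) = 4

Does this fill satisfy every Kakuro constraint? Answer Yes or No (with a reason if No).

No — the down run (1,3)–(2,3) sums to 11, not 9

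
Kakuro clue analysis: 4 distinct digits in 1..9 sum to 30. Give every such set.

{6,7,8,9}

4 distinct digits from 1–9 sum between 10 and 30.
Only one set works: {6,7,8,9}.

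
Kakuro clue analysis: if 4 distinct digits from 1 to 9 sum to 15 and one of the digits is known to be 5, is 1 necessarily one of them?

Every partition of 15 into 4 distinct digits under that restriction includes 1: {1,2,5,7}, {1,3,5,6}.

Yes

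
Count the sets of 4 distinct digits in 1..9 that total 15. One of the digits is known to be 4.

3

4 distinct digits from 1–9 sum between 10 and 30.
Keeping only sets containing 4.
Enumerating: {1,2,4,8}, {1,3,4,7}, {2,3,4,6}.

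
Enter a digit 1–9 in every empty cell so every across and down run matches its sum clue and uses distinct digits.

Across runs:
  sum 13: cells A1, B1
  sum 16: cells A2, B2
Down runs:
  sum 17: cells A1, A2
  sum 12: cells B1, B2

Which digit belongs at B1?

5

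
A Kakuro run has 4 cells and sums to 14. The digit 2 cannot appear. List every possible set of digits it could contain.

{1,3,4,6}

4 distinct digits from 1–9 sum between 10 and 30.
Dropping sets that contain 2.
Only one set works: {1,3,4,6}.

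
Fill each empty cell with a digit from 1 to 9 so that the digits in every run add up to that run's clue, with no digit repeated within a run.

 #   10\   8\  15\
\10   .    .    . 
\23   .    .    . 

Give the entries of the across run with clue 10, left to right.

1 2 7

23 in 3 cells must be {6,8,9}.
The 23 across and the 8 down share only 6, so R2C2 = 6.
R1C2 = 8 − 6 = 2 completes the 8 down.
Given what's placed, R1C3 must be 7 to fit the 10 across and 15 down.
R2C3 = 15 − 7 = 8 completes the 15 down.
R1C1 = 10 − 9 = 1 completes the 10 across.
R2C1 = 23 − 14 = 9 completes the 23 across.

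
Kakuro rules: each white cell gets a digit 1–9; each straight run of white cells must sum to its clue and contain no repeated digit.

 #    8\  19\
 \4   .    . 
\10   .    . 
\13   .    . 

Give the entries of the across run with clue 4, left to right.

4 in 2 cells must be {1,3}.
The 4 across and the 19 down share only 3, so R1C2 = 3.
R1C1 = 4 − 3 = 1 completes the 4 across.
Nothing is forced directly, so branch on R2C2, whose candidates are 7 or 9. If R2C2 = 9: then R2C1 would have to be in {1} for the 10 across but in {2,3,4,5} for the 8 down — contradiction. So R2C2 = 7.
R2C1 = 10 − 7 = 3 completes the 10 across.
R3C1 = 8 − 4 = 4 completes the 8 down.
R3C2 = 13 − 4 = 9 completes the 13 across.

1 3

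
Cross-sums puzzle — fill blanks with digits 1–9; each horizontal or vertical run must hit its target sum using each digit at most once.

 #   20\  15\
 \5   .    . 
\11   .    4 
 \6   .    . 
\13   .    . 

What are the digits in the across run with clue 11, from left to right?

7 4

R2C1 = 11 − 4 = 7 completes the 11 across.
No cell is forced outright now. R4C2 can only be 6 or 7 or 8 (the digits allowed by both its 13 across and its 15 down). If R4C2 = 6: that forces R3C2 = 2, after which R4C1 would have to be in {7} for the 13 across but in {1,2,3,4,5,6,8,9} for the 20 down — contradiction. If R4C2 = 8: that forces R4C1 = 5, R1C1 = 2, after which R1C2 would have to be in {3} for the 5 across but in {1,2} for the 15 down — contradiction. So R4C2 = 7.
Given what's placed, R3C2 must be 1 to fit the 6 across and 15 down.
R4C1 = 13 − 7 = 6 completes the 13 across.
R1C2 = 15 − 12 = 3 completes the 15 down.
R3C1 = 6 − 1 = 5 completes the 6 across.
R1C1 = 5 − 3 = 2 completes the 5 across.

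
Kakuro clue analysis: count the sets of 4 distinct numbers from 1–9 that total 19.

4 distinct digits from 1–9 sum between 10 and 30.

11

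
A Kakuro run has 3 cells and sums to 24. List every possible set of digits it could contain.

3 distinct digits from 1–9 sum between 6 and 24.
Only one set works: {7,8,9}.

{7,8,9}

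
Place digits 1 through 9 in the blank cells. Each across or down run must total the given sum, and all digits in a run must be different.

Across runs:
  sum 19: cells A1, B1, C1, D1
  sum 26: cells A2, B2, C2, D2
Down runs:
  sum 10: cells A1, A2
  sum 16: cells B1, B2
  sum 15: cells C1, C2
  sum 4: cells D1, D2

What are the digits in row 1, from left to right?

2 7 9 1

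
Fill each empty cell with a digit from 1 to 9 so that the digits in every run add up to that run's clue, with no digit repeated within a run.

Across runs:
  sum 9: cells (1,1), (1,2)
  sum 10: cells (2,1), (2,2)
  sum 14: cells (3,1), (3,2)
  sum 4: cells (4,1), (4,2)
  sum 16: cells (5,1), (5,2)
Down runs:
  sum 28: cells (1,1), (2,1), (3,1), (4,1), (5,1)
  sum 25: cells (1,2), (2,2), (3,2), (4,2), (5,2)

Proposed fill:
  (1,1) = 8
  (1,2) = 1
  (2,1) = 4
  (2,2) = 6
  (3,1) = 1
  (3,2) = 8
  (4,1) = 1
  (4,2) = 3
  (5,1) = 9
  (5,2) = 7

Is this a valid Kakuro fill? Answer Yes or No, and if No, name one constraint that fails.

No — the across run (3,1)–(3,2) sums to 9, not 14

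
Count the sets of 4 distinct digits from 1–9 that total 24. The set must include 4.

4 distinct digits from 1–9 sum between 10 and 30.
Keeping only sets containing 4.
Enumerating: {3,4,8,9}, {4,5,6,9}, {4,5,7,8}.

3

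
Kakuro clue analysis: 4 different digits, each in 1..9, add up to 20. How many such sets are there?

12

4 distinct digits from 1–9 sum between 10 and 30.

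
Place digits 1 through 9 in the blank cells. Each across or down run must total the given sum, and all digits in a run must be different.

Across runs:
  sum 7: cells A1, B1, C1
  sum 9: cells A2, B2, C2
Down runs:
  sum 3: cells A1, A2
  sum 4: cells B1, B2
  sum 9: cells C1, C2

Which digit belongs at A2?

1

7 in 3 cells must be {1,2,4}; 3 in 2 cells must be {1,2}; 4 in 2 cells must be {1,3}.
The 7 across and the 4 down share only 1, so B1 = 1.
B2 = 4 − 1 = 3 completes the 4 down.
Given what's placed, A1 must be 2 to fit the 7 across and 3 down.
C1 = 7 − 3 = 4 completes the 7 across.
A2 = 3 − 2 = 1 completes the 3 down.
C2 = 9 − 4 = 5 completes the 9 across.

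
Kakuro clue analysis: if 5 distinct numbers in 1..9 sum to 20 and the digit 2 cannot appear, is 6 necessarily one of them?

The only way to make 20 from 5 distinct digits under that restriction is {1,3,4,5,7}, which does not contain 6.

No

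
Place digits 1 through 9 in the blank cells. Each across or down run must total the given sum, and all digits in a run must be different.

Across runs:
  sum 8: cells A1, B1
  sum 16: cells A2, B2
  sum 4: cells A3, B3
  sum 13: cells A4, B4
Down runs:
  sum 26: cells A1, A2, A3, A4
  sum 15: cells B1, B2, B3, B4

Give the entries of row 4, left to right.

8 5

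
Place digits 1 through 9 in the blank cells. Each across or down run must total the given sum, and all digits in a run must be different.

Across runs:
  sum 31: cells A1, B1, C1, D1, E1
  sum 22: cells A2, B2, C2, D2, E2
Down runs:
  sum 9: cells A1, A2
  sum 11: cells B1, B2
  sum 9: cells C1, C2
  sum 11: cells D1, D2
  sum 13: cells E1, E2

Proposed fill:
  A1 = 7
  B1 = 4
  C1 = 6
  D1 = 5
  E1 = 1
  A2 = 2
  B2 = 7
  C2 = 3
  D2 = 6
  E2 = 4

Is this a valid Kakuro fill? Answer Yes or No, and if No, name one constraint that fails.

No — the across run A1–E1 sums to 23, not 31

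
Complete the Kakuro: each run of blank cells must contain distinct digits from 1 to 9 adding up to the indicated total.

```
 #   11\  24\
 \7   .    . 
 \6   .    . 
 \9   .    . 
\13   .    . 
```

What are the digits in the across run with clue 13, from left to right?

11 in 4 cells must be {1,2,3,5}.
Only 5 fits R4C1 under both its across sum 13 and down sum 11.
R4C2 = 13 − 5 = 8 completes the 13 across.

5 8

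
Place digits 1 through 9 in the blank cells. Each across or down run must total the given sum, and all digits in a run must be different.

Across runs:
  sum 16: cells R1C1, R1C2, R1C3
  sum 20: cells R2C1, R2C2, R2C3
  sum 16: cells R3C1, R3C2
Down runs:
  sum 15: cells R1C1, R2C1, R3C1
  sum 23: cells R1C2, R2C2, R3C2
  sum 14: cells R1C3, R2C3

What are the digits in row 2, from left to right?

5, 6, 9

16 in 2 cells must be {7,9}; 23 in 3 cells must be {6,8,9}.
Only 9 fits R3C2 under both its across sum 16 and down sum 23.
R3C1 = 16 − 9 = 7 completes the 16 across.
Nothing is forced directly, so branch on R2C1, whose candidates are 3 or 5 or 6. If R2C1 = 3: that forces R1C1 = 5, R1C2 = 8, after which R1C3 would have to be in {3} for the 16 across but in {5,6,8,9} for the 14 down — contradiction. If R2C1 = 6: that forces R1C1 = 2, after which R2C2 would have to be in {5,9} for the 20 across but in {6,8} for the 23 down — contradiction. So R2C1 = 5.
R1C1 = 15 − 12 = 3 completes the 15 down.
No cell is forced outright now. R1C2 can only be 6 or 8 (the digits allowed by both its 16 across and its 23 down). If R1C2 = 6: then R1C3 would have to be in {7} for the 16 across but in {5,6,8,9} for the 14 down — contradiction. So R1C2 = 8.
R1C3 = 16 − 11 = 5 completes the 16 across.
R2C2 = 23 − 17 = 6 completes the 23 down.
R2C3 = 20 − 11 = 9 completes the 20 across.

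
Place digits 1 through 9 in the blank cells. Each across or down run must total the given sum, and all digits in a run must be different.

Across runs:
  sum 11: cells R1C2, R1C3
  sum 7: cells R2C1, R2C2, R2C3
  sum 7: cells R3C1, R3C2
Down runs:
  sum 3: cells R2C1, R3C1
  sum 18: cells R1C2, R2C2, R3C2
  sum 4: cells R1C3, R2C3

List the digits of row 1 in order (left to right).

8, 3

7 in 3 cells must be {1,2,4}; 3 in 2 cells must be {1,2}; 4 in 2 cells must be {1,3}.
The 11 across and the 4 down share only 3, so R1C3 = 3.
R2C3 = 4 − 3 = 1 completes the 4 down.
R1C2 = 11 − 3 = 8 completes the 11 across.
R2C1 = 2: the only remaining digit allowed by both the 7 across and the 3 down.
R2C2 = 7 − 3 = 4 completes the 7 across.
R3C1 = 3 − 2 = 1 completes the 3 down.
R3C2 = 7 − 1 = 6 completes the 7 across.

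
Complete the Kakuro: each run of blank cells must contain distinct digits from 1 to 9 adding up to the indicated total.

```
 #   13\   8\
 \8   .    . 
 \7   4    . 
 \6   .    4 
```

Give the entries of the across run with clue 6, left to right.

R2C2 = 7 − 4 = 3 completes the 7 across.
R3C1 = 6 − 4 = 2 completes the 6 across.
R1C1 = 13 − 6 = 7 completes the 13 down.
R1C2 = 8 − 7 = 1 completes the 8 across.

2, 4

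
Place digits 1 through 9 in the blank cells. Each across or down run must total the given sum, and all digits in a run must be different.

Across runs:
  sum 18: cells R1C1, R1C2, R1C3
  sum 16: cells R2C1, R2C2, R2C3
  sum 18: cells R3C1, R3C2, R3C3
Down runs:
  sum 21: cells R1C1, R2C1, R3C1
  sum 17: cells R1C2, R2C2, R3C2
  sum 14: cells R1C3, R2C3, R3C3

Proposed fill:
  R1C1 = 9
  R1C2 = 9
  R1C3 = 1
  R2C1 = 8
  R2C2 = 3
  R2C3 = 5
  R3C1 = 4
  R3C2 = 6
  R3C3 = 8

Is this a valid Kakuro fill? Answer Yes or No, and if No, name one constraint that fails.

No — the down run R1C2–R3C2 sums to 18, not 17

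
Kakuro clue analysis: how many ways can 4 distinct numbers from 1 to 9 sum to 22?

4 distinct digits from 1–9 sum between 10 and 30.

11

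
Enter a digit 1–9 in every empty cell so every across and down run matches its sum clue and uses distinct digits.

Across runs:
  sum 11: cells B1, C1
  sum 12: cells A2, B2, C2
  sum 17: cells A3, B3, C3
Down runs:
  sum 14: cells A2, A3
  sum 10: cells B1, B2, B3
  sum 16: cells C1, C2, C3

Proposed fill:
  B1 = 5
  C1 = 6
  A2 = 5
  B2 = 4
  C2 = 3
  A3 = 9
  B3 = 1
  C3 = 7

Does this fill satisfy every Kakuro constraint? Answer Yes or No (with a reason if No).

Yes

Across: 5+6=11; 5+4+3=12; 9+1+7=17. Down: 5+9=14; 5+4+1=10; 6+3+7=16. No digit repeats within any run.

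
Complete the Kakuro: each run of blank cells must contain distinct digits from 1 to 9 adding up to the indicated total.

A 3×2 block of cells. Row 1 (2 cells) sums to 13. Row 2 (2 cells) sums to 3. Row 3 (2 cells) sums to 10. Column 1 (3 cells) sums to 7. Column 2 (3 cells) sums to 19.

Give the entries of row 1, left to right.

4 9

3 in 2 cells must be {1,2}; 7 in 3 cells must be {1,2,4}.
The 13 across and the 7 down share only 4, so (1,1) = 4.
(1,2) = 13 − 4 = 9 completes the 13 across.
Given what's placed, (2,2) must be 2 to fit the 3 across and 19 down.
(3,2) = 19 − 11 = 8 completes the 19 down.
(2,1) = 3 − 2 = 1 completes the 3 across.
(3,1) = 10 − 8 = 2 completes the 10 across.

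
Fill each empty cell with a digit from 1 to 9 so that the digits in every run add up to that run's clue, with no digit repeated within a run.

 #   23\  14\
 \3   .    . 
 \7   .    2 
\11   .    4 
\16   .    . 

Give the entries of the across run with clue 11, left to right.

7 4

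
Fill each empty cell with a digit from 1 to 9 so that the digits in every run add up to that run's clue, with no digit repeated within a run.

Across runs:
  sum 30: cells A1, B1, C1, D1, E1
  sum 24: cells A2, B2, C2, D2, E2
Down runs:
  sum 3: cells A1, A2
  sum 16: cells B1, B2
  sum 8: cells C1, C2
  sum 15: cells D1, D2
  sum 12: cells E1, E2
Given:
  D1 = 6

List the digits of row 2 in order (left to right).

1 7 3 9 4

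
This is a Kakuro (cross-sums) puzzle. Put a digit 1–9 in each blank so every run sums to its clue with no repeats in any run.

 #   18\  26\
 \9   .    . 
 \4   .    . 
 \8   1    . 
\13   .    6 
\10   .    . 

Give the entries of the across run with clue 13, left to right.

4 in 2 cells must be {1,3}.
Given what's placed, R2C1 must be 3 to fit the 4 across and 18 down.
R2C2 = 4 − 3 = 1 completes the 4 across.
R3C2 = 8 − 1 = 7 completes the 8 across.
R4C1 = 13 − 6 = 7 completes the 13 across.

7, 6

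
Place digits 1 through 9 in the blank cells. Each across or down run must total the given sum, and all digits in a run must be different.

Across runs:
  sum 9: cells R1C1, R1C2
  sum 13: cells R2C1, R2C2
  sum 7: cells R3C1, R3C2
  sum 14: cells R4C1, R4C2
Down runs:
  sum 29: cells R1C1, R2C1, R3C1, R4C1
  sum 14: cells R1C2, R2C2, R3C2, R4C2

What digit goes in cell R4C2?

5

29 in 4 cells must be {5,7,8,9}.
Only 5 fits R3C1 under both its across sum 7 and down sum 29.
R3C2 = 7 − 5 = 2 completes the 7 across.
Nothing is forced directly, so branch on R1C1, whose candidates are 7 or 8. If R1C1 = 7: then R1C2 would have to be in {2} for the 9 across but in {1,3,4,5,6,7,8} for the 14 down — contradiction. So R1C1 = 8.
R1C2 = 9 − 8 = 1 completes the 9 across.
R4C1 = 9: the only remaining digit allowed by both the 14 across and the 29 down.
R4C2 = 14 − 9 = 5 completes the 14 across.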